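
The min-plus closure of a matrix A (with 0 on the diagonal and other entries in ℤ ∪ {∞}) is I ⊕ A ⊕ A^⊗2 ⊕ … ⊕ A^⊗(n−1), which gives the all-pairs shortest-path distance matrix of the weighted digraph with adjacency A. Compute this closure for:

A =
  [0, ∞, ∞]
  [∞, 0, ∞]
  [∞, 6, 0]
Closure =
  [0, ∞, ∞]
  [∞, 0, ∞]
  [∞, 6, 0]

This is the Floyd-Warshall all-pairs shortest-path computation. For each intermediate vertex k = 0, 1, …, 2, update dist[i][j] ← min(dist[i][j], dist[i][k] + dist[k][j]). The final matrix gives, for each (i, j), the minimum total weight of any directed path from i to j (possibly empty when i = j).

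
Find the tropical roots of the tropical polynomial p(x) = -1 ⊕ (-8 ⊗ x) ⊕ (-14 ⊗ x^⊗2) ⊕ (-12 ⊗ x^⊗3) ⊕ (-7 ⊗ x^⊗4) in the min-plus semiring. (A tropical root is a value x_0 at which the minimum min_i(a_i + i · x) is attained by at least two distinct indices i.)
Roots: {-5, -2, 6, 7}

Each tropical root is a break point of the lower envelope of the lines y = a_i + i · x (there are 5 lines, with slopes 0, 1, ..., 4). Only the lines that attain the minimum somewhere contribute to roots; other lines are dominated. Here the surviving (envelope) indices are i = 4, i = 3, i = 2, i = 1, i = 0.
Intersections between consecutive envelope lines give the roots: for adjacent envelope indices i < j the intersection is x = (a_i − a_j) / (j − i). Reading off the sorted break points: {-5, -2, 6, 7}.
Verification: at each break x_0, at least two indices attain the minimum of min_i(a_i + i · x_0).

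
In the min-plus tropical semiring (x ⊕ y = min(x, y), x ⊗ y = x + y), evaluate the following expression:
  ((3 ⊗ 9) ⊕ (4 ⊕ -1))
((3 ⊗ 9) ⊕ (4 ⊕ -1)) = -1

Expand innermost to outermost. Recall ⊕ takes the minimum of its arguments and ⊗ takes their sum. Working out the expression ((3 ⊗ 9) ⊕ (4 ⊕ -1)) gives -1.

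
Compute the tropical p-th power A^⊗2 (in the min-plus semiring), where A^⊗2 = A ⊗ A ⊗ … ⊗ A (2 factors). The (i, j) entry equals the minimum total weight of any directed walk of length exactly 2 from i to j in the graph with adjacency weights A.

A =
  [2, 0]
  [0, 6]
A^⊗2 =
  [0, 2]
  [2, 0]

Each entry (A^⊗2)_ij equals the minimum over all length-2 walks i = v_0 → v_1 → … → v_2 = j of Σ_t A[v_t][v_{t+1}]. For example, for (i, j) = (0, 1) we minimise over 2 possible intermediate vertex sequences; the minimum is 2, attained along the walk 0 → 0 → 1.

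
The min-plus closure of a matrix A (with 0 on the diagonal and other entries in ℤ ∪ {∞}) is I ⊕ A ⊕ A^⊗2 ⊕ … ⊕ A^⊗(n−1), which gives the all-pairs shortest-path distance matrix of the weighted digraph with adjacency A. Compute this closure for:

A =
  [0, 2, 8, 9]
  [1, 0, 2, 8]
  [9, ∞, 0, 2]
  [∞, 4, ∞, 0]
Closure =
  [0, 2, 4, 6]
  [1, 0, 2, 4]
  [7, 6, 0, 2]
  [5, 4, 6, 0]

This is the Floyd-Warshall all-pairs shortest-path computation. For each intermediate vertex k = 0, 1, …, 3, update dist[i][j] ← min(dist[i][j], dist[i][k] + dist[k][j]). The final matrix gives, for each (i, j), the minimum total weight of any directed path from i to j (possibly empty when i = j).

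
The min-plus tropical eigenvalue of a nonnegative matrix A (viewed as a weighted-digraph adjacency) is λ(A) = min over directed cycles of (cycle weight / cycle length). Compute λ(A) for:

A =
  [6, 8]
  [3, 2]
λ(A) = 2

Enumerate directed cycles and compute their means (weight / length). Sample:
  cycle 0 → 0: weight = 6, length = 1, mean = 6/1 ≈ 6.000
  cycle 1 → 1: weight = 2, length = 1, mean = 2/1 ≈ 2.000
  cycle 0 → 1 → 0: weight = 11, length = 2, mean = 11/2 ≈ 5.500
  cycle 1 → 0 → 1: weight = 11, length = 2, mean = 11/2 ≈ 5.500
Minimum mean = 2.000, attained e.g. along the cycle 1 → 1 with weight 2 and length 1. So λ(A) = 2/1 = 2.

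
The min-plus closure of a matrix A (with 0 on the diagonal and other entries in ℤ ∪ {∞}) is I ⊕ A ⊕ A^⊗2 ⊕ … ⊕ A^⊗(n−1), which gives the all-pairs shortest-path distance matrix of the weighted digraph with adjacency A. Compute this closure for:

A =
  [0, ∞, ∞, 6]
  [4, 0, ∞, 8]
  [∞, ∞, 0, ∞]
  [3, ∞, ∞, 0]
Closure =
  [0, ∞, ∞, 6]
  [4, 0, ∞, 8]
  [∞, ∞, 0, ∞]
  [3, ∞, ∞, 0]

This is the Floyd-Warshall all-pairs shortest-path computation. For each intermediate vertex k = 0, 1, …, 3, update dist[i][j] ← min(dist[i][j], dist[i][k] + dist[k][j]). The final matrix gives, for each (i, j), the minimum total weight of any directed path from i to j (possibly empty when i = j).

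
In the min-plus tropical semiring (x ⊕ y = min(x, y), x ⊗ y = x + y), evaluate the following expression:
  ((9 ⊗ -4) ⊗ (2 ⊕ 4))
((9 ⊗ -4) ⊗ (2 ⊕ 4)) = 7

Expand innermost to outermost. Recall ⊕ takes the minimum of its arguments and ⊗ takes their sum. Working out the expression ((9 ⊗ -4) ⊗ (2 ⊕ 4)) gives 7.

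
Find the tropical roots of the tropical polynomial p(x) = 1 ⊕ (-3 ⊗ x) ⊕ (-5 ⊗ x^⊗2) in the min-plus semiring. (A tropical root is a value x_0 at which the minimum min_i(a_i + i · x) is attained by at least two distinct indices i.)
Roots: {2, 4}

Each tropical root is a break point of the lower envelope of the lines y = a_i + i · x (there are 3 lines, with slopes 0, 1, ..., 2). Only the lines that attain the minimum somewhere contribute to roots; other lines are dominated. Here the surviving (envelope) indices are i = 2, i = 1, i = 0.
Intersections between consecutive envelope lines give the roots: for adjacent envelope indices i < j the intersection is x = (a_i − a_j) / (j − i). Reading off the sorted break points: {2, 4}.
Verification: at each break x_0, at least two indices attain the minimum of min_i(a_i + i · x_0).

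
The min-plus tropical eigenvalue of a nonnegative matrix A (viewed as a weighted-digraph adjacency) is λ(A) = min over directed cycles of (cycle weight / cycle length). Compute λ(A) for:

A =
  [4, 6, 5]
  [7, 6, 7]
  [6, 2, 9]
λ(A) = 4

Enumerate directed cycles and compute their means (weight / length). Sample:
  cycle 0 → 0: weight = 4, length = 1, mean = 4/1 ≈ 4.000
  cycle 1 → 1: weight = 6, length = 1, mean = 6/1 ≈ 6.000
  cycle 2 → 2: weight = 9, length = 1, mean = 9/1 ≈ 9.000
  cycle 0 → 1 → 0: weight = 13, length = 2, mean = 13/2 ≈ 6.500
  cycle 0 → 2 → 0: weight = 11, length = 2, mean = 11/2 ≈ 5.500
  cycle 1 → 0 → 1: weight = 13, length = 2, mean = 13/2 ≈ 6.500
Minimum mean = 4.000, attained e.g. along the cycle 0 → 0 with weight 4 and length 1. So λ(A) = 4/1 = 4.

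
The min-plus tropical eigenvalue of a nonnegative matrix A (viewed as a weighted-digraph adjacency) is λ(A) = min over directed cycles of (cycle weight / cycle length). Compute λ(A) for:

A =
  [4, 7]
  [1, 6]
λ(A) = 4

Enumerate directed cycles and compute their means (weight / length). Sample:
  cycle 0 → 0: weight = 4, length = 1, mean = 4/1 ≈ 4.000
  cycle 1 → 1: weight = 6, length = 1, mean = 6/1 ≈ 6.000
  cycle 0 → 1 → 0: weight = 8, length = 2, mean = 8/2 ≈ 4.000
  cycle 1 → 0 → 1: weight = 8, length = 2, mean = 8/2 ≈ 4.000
Minimum mean = 4.000, attained e.g. along the cycle 0 → 0 with weight 4 and length 1. So λ(A) = 4/1 = 4.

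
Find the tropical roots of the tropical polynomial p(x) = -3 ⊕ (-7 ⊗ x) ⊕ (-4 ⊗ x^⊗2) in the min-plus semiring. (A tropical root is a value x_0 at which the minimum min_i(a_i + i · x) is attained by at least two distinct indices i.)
Roots: {-3, 4}

Each tropical root is a break point of the lower envelope of the lines y = a_i + i · x (there are 3 lines, with slopes 0, 1, ..., 2). Only the lines that attain the minimum somewhere contribute to roots; other lines are dominated. Here the surviving (envelope) indices are i = 2, i = 1, i = 0.
Intersections between consecutive envelope lines give the roots: for adjacent envelope indices i < j the intersection is x = (a_i − a_j) / (j − i). Reading off the sorted break points: {-3, 4}.
Verification: at each break x_0, at least two indices attain the minimum of min_i(a_i + i · x_0).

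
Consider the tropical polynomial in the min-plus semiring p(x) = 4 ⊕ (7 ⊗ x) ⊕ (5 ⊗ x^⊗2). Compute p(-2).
p(-2) = 1

A tropical monomial a ⊗ x^⊗i evaluates to a + i · x. Evaluating each term at x = -2:
  Term 0 contributes 4 + 0 · -2 = 4
  Term 1 contributes 7 + 1 · -2 = 5
  Term 2 contributes 5 + 2 · -2 = 1
p(-2) = ⊕ of these = min[4, 5, 1] = 1.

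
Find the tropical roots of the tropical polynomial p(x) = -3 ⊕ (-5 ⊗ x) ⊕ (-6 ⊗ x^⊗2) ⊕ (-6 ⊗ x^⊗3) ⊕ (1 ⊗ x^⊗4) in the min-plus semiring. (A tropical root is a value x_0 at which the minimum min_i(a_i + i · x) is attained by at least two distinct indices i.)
Roots: {-7, 0, 1, 2}

Each tropical root is a break point of the lower envelope of the lines y = a_i + i · x (there are 5 lines, with slopes 0, 1, ..., 4). Only the lines that attain the minimum somewhere contribute to roots; other lines are dominated. Here the surviving (envelope) indices are i = 4, i = 3, i = 2, i = 1, i = 0.
Intersections between consecutive envelope lines give the roots: for adjacent envelope indices i < j the intersection is x = (a_i − a_j) / (j − i). Reading off the sorted break points: {-7, 0, 1, 2}.
Verification: at each break x_0, at least two indices attain the minimum of min_i(a_i + i · x_0).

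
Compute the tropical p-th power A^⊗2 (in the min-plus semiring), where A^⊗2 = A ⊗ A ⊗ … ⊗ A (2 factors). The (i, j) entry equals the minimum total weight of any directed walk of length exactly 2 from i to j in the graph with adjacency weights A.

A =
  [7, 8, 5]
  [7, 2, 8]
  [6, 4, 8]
A^⊗2 =
  [11, 9, 12]
  [9, 4, 10]
  [11, 6, 11]

Each entry (A^⊗2)_ij equals the minimum over all length-2 walks i = v_0 → v_1 → … → v_2 = j of Σ_t A[v_t][v_{t+1}]. For example, for (i, j) = (0, 2) we minimise over 3 possible intermediate vertex sequences; the minimum is 12, attained along the walk 0 → 0 → 2.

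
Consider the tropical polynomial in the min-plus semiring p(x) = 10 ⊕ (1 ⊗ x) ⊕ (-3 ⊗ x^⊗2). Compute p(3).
p(3) = 3

A tropical monomial a ⊗ x^⊗i evaluates to a + i · x. Evaluating each term at x = 3:
  Term 0 contributes 10 + 0 · 3 = 10
  Term 1 contributes 1 + 1 · 3 = 4
  Term 2 contributes -3 + 2 · 3 = 3
p(3) = ⊕ of these = min[10, 4, 3] = 3.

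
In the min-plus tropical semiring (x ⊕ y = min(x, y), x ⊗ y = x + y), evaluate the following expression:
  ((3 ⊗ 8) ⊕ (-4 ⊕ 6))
((3 ⊗ 8) ⊕ (-4 ⊕ 6)) = -4

Expand innermost to outermost. Recall ⊕ takes the minimum of its arguments and ⊗ takes their sum. Working out the expression ((3 ⊗ 8) ⊕ (-4 ⊕ 6)) gives -4.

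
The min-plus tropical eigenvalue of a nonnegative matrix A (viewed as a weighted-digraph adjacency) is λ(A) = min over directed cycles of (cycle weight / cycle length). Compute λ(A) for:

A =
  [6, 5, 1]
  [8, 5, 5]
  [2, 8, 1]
λ(A) = 1

Enumerate directed cycles and compute their means (weight / length). Sample:
  cycle 0 → 0: weight = 6, length = 1, mean = 6/1 ≈ 6.000
  cycle 1 → 1: weight = 5, length = 1, mean = 5/1 ≈ 5.000
  cycle 2 → 2: weight = 1, length = 1, mean = 1/1 ≈ 1.000
  cycle 0 → 1 → 0: weight = 13, length = 2, mean = 13/2 ≈ 6.500
  cycle 0 → 2 → 0: weight = 3, length = 2, mean = 3/2 ≈ 1.500
  cycle 1 → 0 → 1: weight = 13, length = 2, mean = 13/2 ≈ 6.500
Minimum mean = 1.000, attained e.g. along the cycle 2 → 2 with weight 1 and length 1. So λ(A) = 1/1 = 1.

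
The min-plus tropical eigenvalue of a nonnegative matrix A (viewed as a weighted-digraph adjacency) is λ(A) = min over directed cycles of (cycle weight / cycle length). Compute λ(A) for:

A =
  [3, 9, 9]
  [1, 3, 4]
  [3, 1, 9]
λ(A) = 5/2

Enumerate directed cycles and compute their means (weight / length). Sample:
  cycle 0 → 0: weight = 3, length = 1, mean = 3/1 ≈ 3.000
  cycle 1 → 1: weight = 3, length = 1, mean = 3/1 ≈ 3.000
  cycle 2 → 2: weight = 9, length = 1, mean = 9/1 ≈ 9.000
  cycle 0 → 1 → 0: weight = 10, length = 2, mean = 10/2 ≈ 5.000
  cycle 0 → 2 → 0: weight = 12, length = 2, mean = 12/2 ≈ 6.000
  cycle 1 → 0 → 1: weight = 10, length = 2, mean = 10/2 ≈ 5.000
Minimum mean = 2.500, attained e.g. along the cycle 1 → 2 → 1 with weight 5 and length 2. So λ(A) = 5/2 = 5/2.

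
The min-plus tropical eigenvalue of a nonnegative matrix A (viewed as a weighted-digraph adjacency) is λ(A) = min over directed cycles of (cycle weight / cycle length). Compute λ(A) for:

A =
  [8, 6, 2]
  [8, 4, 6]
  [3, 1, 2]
λ(A) = 2

Enumerate directed cycles and compute their means (weight / length). Sample:
  cycle 0 → 0: weight = 8, length = 1, mean = 8/1 ≈ 8.000
  cycle 1 → 1: weight = 4, length = 1, mean = 4/1 ≈ 4.000
  cycle 2 → 2: weight = 2, length = 1, mean = 2/1 ≈ 2.000
  cycle 0 → 1 → 0: weight = 14, length = 2, mean = 14/2 ≈ 7.000
  cycle 0 → 2 → 0: weight = 5, length = 2, mean = 5/2 ≈ 2.500
  cycle 1 → 0 → 1: weight = 14, length = 2, mean = 14/2 ≈ 7.000
Minimum mean = 2.000, attained e.g. along the cycle 2 → 2 with weight 2 and length 1. So λ(A) = 2/1 = 2.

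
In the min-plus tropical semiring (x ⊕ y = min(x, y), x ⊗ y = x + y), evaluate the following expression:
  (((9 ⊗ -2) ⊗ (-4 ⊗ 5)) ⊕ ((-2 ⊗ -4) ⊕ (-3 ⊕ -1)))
(((9 ⊗ -2) ⊗ (-4 ⊗ 5)) ⊕ ((-2 ⊗ -4) ⊕ (-3 ⊕ -1))) = -6

Expand innermost to outermost. Recall ⊕ takes the minimum of its arguments and ⊗ takes their sum. Working out the expression (((9 ⊗ -2) ⊗ (-4 ⊗ 5)) ⊕ ((-2 ⊗ -4) ⊕ (-3 ⊕ -1))) gives -6.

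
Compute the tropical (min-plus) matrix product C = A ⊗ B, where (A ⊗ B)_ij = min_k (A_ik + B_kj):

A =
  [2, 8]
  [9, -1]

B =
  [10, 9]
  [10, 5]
A ⊗ B =
  [12, 11]
  [9, 4]

Apply the min-plus product entry-by-entry:
  C[0][0] = min over k of (A[0][0] + B[0][0] = 2 + 10 = 12, A[0][1] + B[1][0] = 8 + 10 = 18) = 12 (attained at k = 0)
  C[0][1] = min over k of (A[0][0] + B[0][1] = 2 + 9 = 11, A[0][1] + B[1][1] = 8 + 5 = 13) = 11 (attained at k = 0)
  C[1][0] = min over k of (A[1][0] + B[0][0] = 9 + 10 = 19, A[1][1] + B[1][0] = -1 + 10 = 9) = 9 (attained at k = 1)
  C[1][1] = min over k of (A[1][0] + B[0][1] = 9 + 9 = 18, A[1][1] + B[1][1] = -1 + 5 = 4) = 4 (attained at k = 1)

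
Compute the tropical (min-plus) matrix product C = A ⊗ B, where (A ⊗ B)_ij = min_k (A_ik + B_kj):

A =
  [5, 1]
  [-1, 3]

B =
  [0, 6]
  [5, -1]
A ⊗ B =
  [5, 0]
  [-1, 2]

Apply the min-plus product entry-by-entry:
  C[0][0] = min over k of (A[0][0] + B[0][0] = 5 + 0 = 5, A[0][1] + B[1][0] = 1 + 5 = 6) = 5 (attained at k = 0)
  C[0][1] = min over k of (A[0][0] + B[0][1] = 5 + 6 = 11, A[0][1] + B[1][1] = 1 + -1 = 0) = 0 (attained at k = 1)
  C[1][0] = min over k of (A[1][0] + B[0][0] = -1 + 0 = -1, A[1][1] + B[1][0] = 3 + 5 = 8) = -1 (attained at k = 0)
  C[1][1] = min over k of (A[1][0] + B[0][1] = -1 + 6 = 5, A[1][1] + B[1][1] = 3 + -1 = 2) = 2 (attained at k = 1)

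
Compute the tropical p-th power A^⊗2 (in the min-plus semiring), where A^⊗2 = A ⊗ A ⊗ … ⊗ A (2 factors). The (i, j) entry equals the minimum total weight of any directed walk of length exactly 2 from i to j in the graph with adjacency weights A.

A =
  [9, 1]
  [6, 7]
A^⊗2 =
  [7, 8]
  [13, 7]

Each entry (A^⊗2)_ij equals the minimum over all length-2 walks i = v_0 → v_1 → … → v_2 = j of Σ_t A[v_t][v_{t+1}]. For example, for (i, j) = (0, 1) we minimise over 2 possible intermediate vertex sequences; the minimum is 8, attained along the walk 0 → 1 → 1.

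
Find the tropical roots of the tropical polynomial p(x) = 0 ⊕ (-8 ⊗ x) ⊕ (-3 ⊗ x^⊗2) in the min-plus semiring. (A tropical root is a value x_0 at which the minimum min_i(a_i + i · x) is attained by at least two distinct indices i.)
Roots: {-5, 8}

Each tropical root is a break point of the lower envelope of the lines y = a_i + i · x (there are 3 lines, with slopes 0, 1, ..., 2). Only the lines that attain the minimum somewhere contribute to roots; other lines are dominated. Here the surviving (envelope) indices are i = 2, i = 1, i = 0.
Intersections between consecutive envelope lines give the roots: for adjacent envelope indices i < j the intersection is x = (a_i − a_j) / (j − i). Reading off the sorted break points: {-5, 8}.
Verification: at each break x_0, at least two indices attain the minimum of min_i(a_i + i · x_0).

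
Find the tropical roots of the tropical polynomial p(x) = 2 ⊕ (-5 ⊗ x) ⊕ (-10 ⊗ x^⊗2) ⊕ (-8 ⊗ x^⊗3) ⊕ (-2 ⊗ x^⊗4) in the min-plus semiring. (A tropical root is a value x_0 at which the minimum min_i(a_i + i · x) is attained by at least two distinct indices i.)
Roots: {-6, -2, 5, 7}

Each tropical root is a break point of the lower envelope of the lines y = a_i + i · x (there are 5 lines, with slopes 0, 1, ..., 4). Only the lines that attain the minimum somewhere contribute to roots; other lines are dominated. Here the surviving (envelope) indices are i = 4, i = 3, i = 2, i = 1, i = 0.
Intersections between consecutive envelope lines give the roots: for adjacent envelope indices i < j the intersection is x = (a_i − a_j) / (j − i). Reading off the sorted break points: {-6, -2, 5, 7}.
Verification: at each break x_0, at least two indices attain the minimum of min_i(a_i + i · x_0).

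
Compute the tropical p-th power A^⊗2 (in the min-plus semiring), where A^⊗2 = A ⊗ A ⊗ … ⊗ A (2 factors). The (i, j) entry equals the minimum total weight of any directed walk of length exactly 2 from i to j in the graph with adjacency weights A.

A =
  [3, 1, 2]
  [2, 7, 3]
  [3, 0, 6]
A^⊗2 =
  [3, 2, 4]
  [5, 3, 4]
  [2, 4, 3]

Each entry (A^⊗2)_ij equals the minimum over all length-2 walks i = v_0 → v_1 → … → v_2 = j of Σ_t A[v_t][v_{t+1}]. For example, for (i, j) = (0, 2) we minimise over 3 possible intermediate vertex sequences; the minimum is 4, attained along the walk 0 → 1 → 2.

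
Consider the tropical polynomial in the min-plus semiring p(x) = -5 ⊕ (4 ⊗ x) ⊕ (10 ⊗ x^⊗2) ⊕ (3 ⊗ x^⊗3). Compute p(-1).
p(-1) = -5

A tropical monomial a ⊗ x^⊗i evaluates to a + i · x. Evaluating each term at x = -1:
  Term 0 contributes -5 + 0 · -1 = -5
  Term 1 contributes 4 + 1 · -1 = 3
  Term 2 contributes 10 + 2 · -1 = 8
  Term 3 contributes 3 + 3 · -1 = 0
p(-1) = ⊕ of these = min[-5, 3, 8, 0] = -5.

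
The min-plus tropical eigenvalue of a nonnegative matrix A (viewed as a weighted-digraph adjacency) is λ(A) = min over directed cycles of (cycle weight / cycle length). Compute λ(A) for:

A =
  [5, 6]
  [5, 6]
λ(A) = 5

Enumerate directed cycles and compute their means (weight / length). Sample:
  cycle 0 → 0: weight = 5, length = 1, mean = 5/1 ≈ 5.000
  cycle 1 → 1: weight = 6, length = 1, mean = 6/1 ≈ 6.000
  cycle 0 → 1 → 0: weight = 11, length = 2, mean = 11/2 ≈ 5.500
  cycle 1 → 0 → 1: weight = 11, length = 2, mean = 11/2 ≈ 5.500
Minimum mean = 5.000, attained e.g. along the cycle 0 → 0 with weight 5 and length 1. So λ(A) = 5/1 = 5.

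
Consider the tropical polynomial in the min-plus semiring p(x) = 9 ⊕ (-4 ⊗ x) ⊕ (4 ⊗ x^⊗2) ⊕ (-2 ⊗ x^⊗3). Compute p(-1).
p(-1) = -5

A tropical monomial a ⊗ x^⊗i evaluates to a + i · x. Evaluating each term at x = -1:
  Term 0 contributes 9 + 0 · -1 = 9
  Term 1 contributes -4 + 1 · -1 = -5
  Term 2 contributes 4 + 2 · -1 = 2
  Term 3 contributes -2 + 3 · -1 = -5
p(-1) = ⊕ of these = min[9, -5, 2, -5] = -5.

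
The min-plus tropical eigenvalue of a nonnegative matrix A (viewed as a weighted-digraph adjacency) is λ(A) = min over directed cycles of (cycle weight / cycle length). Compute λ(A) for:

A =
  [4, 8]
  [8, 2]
λ(A) = 2

Enumerate directed cycles and compute their means (weight / length). Sample:
  cycle 0 → 0: weight = 4, length = 1, mean = 4/1 ≈ 4.000
  cycle 1 → 1: weight = 2, length = 1, mean = 2/1 ≈ 2.000
  cycle 0 → 1 → 0: weight = 16, length = 2, mean = 16/2 ≈ 8.000
  cycle 1 → 0 → 1: weight = 16, length = 2, mean = 16/2 ≈ 8.000
Minimum mean = 2.000, attained e.g. along the cycle 1 → 1 with weight 2 and length 1. So λ(A) = 2/1 = 2.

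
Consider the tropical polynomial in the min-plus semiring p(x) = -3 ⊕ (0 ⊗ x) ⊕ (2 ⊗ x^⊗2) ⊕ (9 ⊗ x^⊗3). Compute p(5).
p(5) = -3

A tropical monomial a ⊗ x^⊗i evaluates to a + i · x. Evaluating each term at x = 5:
  Term 0 contributes -3 + 0 · 5 = -3
  Term 1 contributes 0 + 1 · 5 = 5
  Term 2 contributes 2 + 2 · 5 = 12
  Term 3 contributes 9 + 3 · 5 = 24
p(5) = ⊕ of these = min[-3, 5, 12, 24] = -3.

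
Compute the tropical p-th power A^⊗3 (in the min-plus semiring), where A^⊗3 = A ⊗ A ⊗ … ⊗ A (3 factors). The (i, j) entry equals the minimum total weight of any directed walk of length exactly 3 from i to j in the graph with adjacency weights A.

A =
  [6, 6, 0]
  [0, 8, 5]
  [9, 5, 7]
A^⊗3 =
  [5, 11, 6]
  [6, 5, 6]
  [11, 11, 5]

Each entry (A^⊗3)_ij equals the minimum over all length-3 walks i = v_0 → v_1 → … → v_3 = j of Σ_t A[v_t][v_{t+1}]. For example, for (i, j) = (0, 2) we minimise over 9 possible intermediate vertex sequences; the minimum is 6, attained along the walk 0 → 1 → 0 → 2.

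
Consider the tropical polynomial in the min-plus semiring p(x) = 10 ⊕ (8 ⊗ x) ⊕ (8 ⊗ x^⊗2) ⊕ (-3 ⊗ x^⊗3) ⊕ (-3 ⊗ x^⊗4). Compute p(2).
p(2) = 3

A tropical monomial a ⊗ x^⊗i evaluates to a + i · x. Evaluating each term at x = 2:
  Term 0 contributes 10 + 0 · 2 = 10
  Term 1 contributes 8 + 1 · 2 = 10
  Term 2 contributes 8 + 2 · 2 = 12
  Term 3 contributes -3 + 3 · 2 = 3
  Term 4 contributes -3 + 4 · 2 = 5
p(2) = ⊕ of these = min[10, 10, 12, 3, 5] = 3.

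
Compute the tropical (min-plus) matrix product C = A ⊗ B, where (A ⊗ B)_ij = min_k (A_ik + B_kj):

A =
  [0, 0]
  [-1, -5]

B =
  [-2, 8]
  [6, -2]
A ⊗ B =
  [-2, -2]
  [-3, -7]

Apply the min-plus product entry-by-entry:
  C[0][0] = min over k of (A[0][0] + B[0][0] = 0 + -2 = -2, A[0][1] + B[1][0] = 0 + 6 = 6) = -2 (attained at k = 0)
  C[0][1] = min over k of (A[0][0] + B[0][1] = 0 + 8 = 8, A[0][1] + B[1][1] = 0 + -2 = -2) = -2 (attained at k = 1)
  C[1][0] = min over k of (A[1][0] + B[0][0] = -1 + -2 = -3, A[1][1] + B[1][0] = -5 + 6 = 1) = -3 (attained at k = 0)
  C[1][1] = min over k of (A[1][0] + B[0][1] = -1 + 8 = 7, A[1][1] + B[1][1] = -5 + -2 = -7) = -7 (attained at k = 1)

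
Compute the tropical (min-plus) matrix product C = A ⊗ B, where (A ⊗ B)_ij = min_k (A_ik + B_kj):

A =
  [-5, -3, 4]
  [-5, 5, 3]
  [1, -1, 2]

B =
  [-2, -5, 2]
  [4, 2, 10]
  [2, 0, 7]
A ⊗ B =
  [-7, -10, -3]
  [-7, -10, -3]
  [-1, -4, 3]

Apply the min-plus product entry-by-entry:
  C[0][0] = min over k of (A[0][0] + B[0][0] = -5 + -2 = -7, A[0][1] + B[1][0] = -3 + 4 = 1, A[0][2] + B[2][0] = 4 + 2 = 6) = -7 (attained at k = 0)
  C[0][1] = min over k of (A[0][0] + B[0][1] = -5 + -5 = -10, A[0][1] + B[1][1] = -3 + 2 = -1, A[0][2] + B[2][1] = 4 + 0 = 4) = -10 (attained at k = 0)
  C[0][2] = min over k of (A[0][0] + B[0][2] = -5 + 2 = -3, A[0][1] + B[1][2] = -3 + 10 = 7, A[0][2] + B[2][2] = 4 + 7 = 11) = -3 (attained at k = 0)
  C[1][0] = min over k of (A[1][0] + B[0][0] = -5 + -2 = -7, A[1][1] + B[1][0] = 5 + 4 = 9, A[1][2] + B[2][0] = 3 + 2 = 5) = -7 (attained at k = 0)
  C[1][1] = min over k of (A[1][0] + B[0][1] = -5 + -5 = -10, A[1][1] + B[1][1] = 5 + 2 = 7, A[1][2] + B[2][1] = 3 + 0 = 3) = -10 (attained at k = 0)
  C[1][2] = min over k of (A[1][0] + B[0][2] = -5 + 2 = -3, A[1][1] + B[1][2] = 5 + 10 = 15, A[1][2] + B[2][2] = 3 + 7 = 10) = -3 (attained at k = 0)
  C[2][0] = min over k of (A[2][0] + B[0][0] = 1 + -2 = -1, A[2][1] + B[1][0] = -1 + 4 = 3, A[2][2] + B[2][0] = 2 + 2 = 4) = -1 (attained at k = 0)
  C[2][1] = min over k of (A[2][0] + B[0][1] = 1 + -5 = -4, A[2][1] + B[1][1] = -1 + 2 = 1, A[2][2] + B[2][1] = 2 + 0 = 2) = -4 (attained at k = 0)
  C[2][2] = min over k of (A[2][0] + B[0][2] = 1 + 2 = 3, A[2][1] + B[1][2] = -1 + 10 = 9, A[2][2] + B[2][2] = 2 + 7 = 9) = 3 (attained at k = 0)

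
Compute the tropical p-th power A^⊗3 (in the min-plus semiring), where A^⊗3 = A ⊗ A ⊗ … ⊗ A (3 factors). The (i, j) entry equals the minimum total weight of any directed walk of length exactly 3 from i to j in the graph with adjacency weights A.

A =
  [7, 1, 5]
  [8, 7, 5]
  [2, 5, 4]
A^⊗3 =
  [8, 8, 10]
  [11, 8, 12]
  [9, 7, 8]

Each entry (A^⊗3)_ij equals the minimum over all length-3 walks i = v_0 → v_1 → … → v_3 = j of Σ_t A[v_t][v_{t+1}]. For example, for (i, j) = (0, 2) we minimise over 9 possible intermediate vertex sequences; the minimum is 10, attained along the walk 0 → 1 → 2 → 2.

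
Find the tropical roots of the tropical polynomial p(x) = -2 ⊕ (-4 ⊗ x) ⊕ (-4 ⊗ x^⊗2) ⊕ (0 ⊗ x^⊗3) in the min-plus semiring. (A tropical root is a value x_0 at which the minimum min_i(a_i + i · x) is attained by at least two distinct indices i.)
Roots: {-4, 0, 2}

Each tropical root is a break point of the lower envelope of the lines y = a_i + i · x (there are 4 lines, with slopes 0, 1, ..., 3). Only the lines that attain the minimum somewhere contribute to roots; other lines are dominated. Here the surviving (envelope) indices are i = 3, i = 2, i = 1, i = 0.
Intersections between consecutive envelope lines give the roots: for adjacent envelope indices i < j the intersection is x = (a_i − a_j) / (j − i). Reading off the sorted break points: {-4, 0, 2}.
Verification: at each break x_0, at least two indices attain the minimum of min_i(a_i + i · x_0).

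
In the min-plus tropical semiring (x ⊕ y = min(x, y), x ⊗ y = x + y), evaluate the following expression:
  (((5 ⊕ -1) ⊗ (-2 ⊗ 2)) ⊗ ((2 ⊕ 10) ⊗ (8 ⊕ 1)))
(((5 ⊕ -1) ⊗ (-2 ⊗ 2)) ⊗ ((2 ⊕ 10) ⊗ (8 ⊕ 1))) = 2

Expand innermost to outermost. Recall ⊕ takes the minimum of its arguments and ⊗ takes their sum. Working out the expression (((5 ⊕ -1) ⊗ (-2 ⊗ 2)) ⊗ ((2 ⊕ 10) ⊗ (8 ⊕ 1))) gives 2.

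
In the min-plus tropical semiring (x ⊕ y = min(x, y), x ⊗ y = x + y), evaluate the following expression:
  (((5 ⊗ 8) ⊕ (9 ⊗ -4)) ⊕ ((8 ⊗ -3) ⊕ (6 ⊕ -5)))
(((5 ⊗ 8) ⊕ (9 ⊗ -4)) ⊕ ((8 ⊗ -3) ⊕ (6 ⊕ -5))) = -5

Expand innermost to outermost. Recall ⊕ takes the minimum of its arguments and ⊗ takes their sum. Working out the expression (((5 ⊗ 8) ⊕ (9 ⊗ -4)) ⊕ ((8 ⊗ -3) ⊕ (6 ⊕ -5))) gives -5.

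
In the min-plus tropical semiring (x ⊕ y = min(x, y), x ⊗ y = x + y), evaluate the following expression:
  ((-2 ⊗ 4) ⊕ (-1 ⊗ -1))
((-2 ⊗ 4) ⊕ (-1 ⊗ -1)) = -2

Expand innermost to outermost. Recall ⊕ takes the minimum of its arguments and ⊗ takes their sum. Working out the expression ((-2 ⊗ 4) ⊕ (-1 ⊗ -1)) gives -2.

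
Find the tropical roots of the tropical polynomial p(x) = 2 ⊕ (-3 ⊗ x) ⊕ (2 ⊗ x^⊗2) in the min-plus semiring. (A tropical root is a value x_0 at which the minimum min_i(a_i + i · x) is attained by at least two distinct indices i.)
Roots: {-5, 5}

Each tropical root is a break point of the lower envelope of the lines y = a_i + i · x (there are 3 lines, with slopes 0, 1, ..., 2). Only the lines that attain the minimum somewhere contribute to roots; other lines are dominated. Here the surviving (envelope) indices are i = 2, i = 1, i = 0.
Intersections between consecutive envelope lines give the roots: for adjacent envelope indices i < j the intersection is x = (a_i − a_j) / (j − i). Reading off the sorted break points: {-5, 5}.
Verification: at each break x_0, at least two indices attain the minimum of min_i(a_i + i · x_0).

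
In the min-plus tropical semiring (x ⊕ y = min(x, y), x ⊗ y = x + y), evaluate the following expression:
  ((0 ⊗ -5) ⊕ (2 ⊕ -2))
((0 ⊗ -5) ⊕ (2 ⊕ -2)) = -5

Expand innermost to outermost. Recall ⊕ takes the minimum of its arguments and ⊗ takes their sum. Working out the expression ((0 ⊗ -5) ⊕ (2 ⊕ -2)) gives -5.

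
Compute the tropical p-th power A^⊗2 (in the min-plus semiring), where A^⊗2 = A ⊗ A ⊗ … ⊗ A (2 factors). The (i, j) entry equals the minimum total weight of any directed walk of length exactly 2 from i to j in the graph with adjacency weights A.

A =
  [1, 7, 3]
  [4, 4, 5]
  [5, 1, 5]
A^⊗2 =
  [2, 4, 4]
  [5, 6, 7]
  [5, 5, 6]

Each entry (A^⊗2)_ij equals the minimum over all length-2 walks i = v_0 → v_1 → … → v_2 = j of Σ_t A[v_t][v_{t+1}]. For example, for (i, j) = (0, 2) we minimise over 3 possible intermediate vertex sequences; the minimum is 4, attained along the walk 0 → 0 → 2.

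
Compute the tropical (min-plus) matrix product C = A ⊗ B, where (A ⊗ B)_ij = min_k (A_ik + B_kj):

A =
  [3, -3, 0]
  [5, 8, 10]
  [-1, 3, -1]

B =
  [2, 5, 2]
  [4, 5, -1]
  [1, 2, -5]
A ⊗ B =
  [1, 2, -5]
  [7, 10, 5]
  [0, 1, -6]

Apply the min-plus product entry-by-entry:
  C[0][0] = min over k of (A[0][0] + B[0][0] = 3 + 2 = 5, A[0][1] + B[1][0] = -3 + 4 = 1, A[0][2] + B[2][0] = 0 + 1 = 1) = 1 (attained at k = 1)
  C[0][1] = min over k of (A[0][0] + B[0][1] = 3 + 5 = 8, A[0][1] + B[1][1] = -3 + 5 = 2, A[0][2] + B[2][1] = 0 + 2 = 2) = 2 (attained at k = 1)
  C[0][2] = min over k of (A[0][0] + B[0][2] = 3 + 2 = 5, A[0][1] + B[1][2] = -3 + -1 = -4, A[0][2] + B[2][2] = 0 + -5 = -5) = -5 (attained at k = 2)
  C[1][0] = min over k of (A[1][0] + B[0][0] = 5 + 2 = 7, A[1][1] + B[1][0] = 8 + 4 = 12, A[1][2] + B[2][0] = 10 + 1 = 11) = 7 (attained at k = 0)
  C[1][1] = min over k of (A[1][0] + B[0][1] = 5 + 5 = 10, A[1][1] + B[1][1] = 8 + 5 = 13, A[1][2] + B[2][1] = 10 + 2 = 12) = 10 (attained at k = 0)
  C[1][2] = min over k of (A[1][0] + B[0][2] = 5 + 2 = 7, A[1][1] + B[1][2] = 8 + -1 = 7, A[1][2] + B[2][2] = 10 + -5 = 5) = 5 (attained at k = 2)
  C[2][0] = min over k of (A[2][0] + B[0][0] = -1 + 2 = 1, A[2][1] + B[1][0] = 3 + 4 = 7, A[2][2] + B[2][0] = -1 + 1 = 0) = 0 (attained at k = 2)
  C[2][1] = min over k of (A[2][0] + B[0][1] = -1 + 5 = 4, A[2][1] + B[1][1] = 3 + 5 = 8, A[2][2] + B[2][1] = -1 + 2 = 1) = 1 (attained at k = 2)
  C[2][2] = min over k of (A[2][0] + B[0][2] = -1 + 2 = 1, A[2][1] + B[1][2] = 3 + -1 = 2, A[2][2] + B[2][2] = -1 + -5 = -6) = -6 (attained at k = 2)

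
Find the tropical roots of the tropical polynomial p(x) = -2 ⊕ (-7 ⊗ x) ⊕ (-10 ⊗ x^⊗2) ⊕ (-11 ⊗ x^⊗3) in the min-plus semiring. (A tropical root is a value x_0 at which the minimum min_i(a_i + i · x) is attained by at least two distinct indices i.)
Roots: {1, 3, 5}

Each tropical root is a break point of the lower envelope of the lines y = a_i + i · x (there are 4 lines, with slopes 0, 1, ..., 3). Only the lines that attain the minimum somewhere contribute to roots; other lines are dominated. Here the surviving (envelope) indices are i = 3, i = 2, i = 1, i = 0.
Intersections between consecutive envelope lines give the roots: for adjacent envelope indices i < j the intersection is x = (a_i − a_j) / (j − i). Reading off the sorted break points: {1, 3, 5}.
Verification: at each break x_0, at least two indices attain the minimum of min_i(a_i + i · x_0).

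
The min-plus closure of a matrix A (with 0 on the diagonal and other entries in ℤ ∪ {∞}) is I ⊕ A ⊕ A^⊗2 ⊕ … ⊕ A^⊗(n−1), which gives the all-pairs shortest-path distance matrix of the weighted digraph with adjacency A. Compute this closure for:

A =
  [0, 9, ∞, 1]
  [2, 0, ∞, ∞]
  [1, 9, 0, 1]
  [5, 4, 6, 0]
Closure =
  [0, 5, 7, 1]
  [2, 0, 9, 3]
  [1, 5, 0, 1]
  [5, 4, 6, 0]

This is the Floyd-Warshall all-pairs shortest-path computation. For each intermediate vertex k = 0, 1, …, 3, update dist[i][j] ← min(dist[i][j], dist[i][k] + dist[k][j]). The final matrix gives, for each (i, j), the minimum total weight of any directed path from i to j (possibly empty when i = j).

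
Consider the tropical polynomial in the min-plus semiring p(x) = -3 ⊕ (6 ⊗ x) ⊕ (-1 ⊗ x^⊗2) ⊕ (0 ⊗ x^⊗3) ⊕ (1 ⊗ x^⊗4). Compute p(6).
p(6) = -3

A tropical monomial a ⊗ x^⊗i evaluates to a + i · x. Evaluating each term at x = 6:
  Term 0 contributes -3 + 0 · 6 = -3
  Term 1 contributes 6 + 1 · 6 = 12
  Term 2 contributes -1 + 2 · 6 = 11
  Term 3 contributes 0 + 3 · 6 = 18
  Term 4 contributes 1 + 4 · 6 = 25
p(6) = ⊕ of these = min[-3, 12, 11, 18, 25] = -3.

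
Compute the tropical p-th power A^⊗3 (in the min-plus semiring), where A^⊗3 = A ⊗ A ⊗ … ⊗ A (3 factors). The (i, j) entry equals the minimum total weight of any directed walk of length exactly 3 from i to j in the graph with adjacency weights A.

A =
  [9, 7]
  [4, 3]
A^⊗3 =
  [14, 13]
  [10, 9]

Each entry (A^⊗3)_ij equals the minimum over all length-3 walks i = v_0 → v_1 → … → v_3 = j of Σ_t A[v_t][v_{t+1}]. For example, for (i, j) = (0, 1) we minimise over 4 possible intermediate vertex sequences; the minimum is 13, attained along the walk 0 → 1 → 1 → 1.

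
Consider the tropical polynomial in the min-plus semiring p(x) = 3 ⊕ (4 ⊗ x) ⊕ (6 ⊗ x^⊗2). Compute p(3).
p(3) = 3

A tropical monomial a ⊗ x^⊗i evaluates to a + i · x. Evaluating each term at x = 3:
  Term 0 contributes 3 + 0 · 3 = 3
  Term 1 contributes 4 + 1 · 3 = 7
  Term 2 contributes 6 + 2 · 3 = 12
p(3) = ⊕ of these = min[3, 7, 12] = 3.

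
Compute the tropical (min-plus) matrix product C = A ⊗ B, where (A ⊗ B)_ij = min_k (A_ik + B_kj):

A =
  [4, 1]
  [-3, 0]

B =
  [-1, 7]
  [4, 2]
A ⊗ B =
  [3, 3]
  [-4, 2]

Apply the min-plus product entry-by-entry:
  C[0][0] = min over k of (A[0][0] + B[0][0] = 4 + -1 = 3, A[0][1] + B[1][0] = 1 + 4 = 5) = 3 (attained at k = 0)
  C[0][1] = min over k of (A[0][0] + B[0][1] = 4 + 7 = 11, A[0][1] + B[1][1] = 1 + 2 = 3) = 3 (attained at k = 1)
  C[1][0] = min over k of (A[1][0] + B[0][0] = -3 + -1 = -4, A[1][1] + B[1][0] = 0 + 4 = 4) = -4 (attained at k = 0)
  C[1][1] = min over k of (A[1][0] + B[0][1] = -3 + 7 = 4, A[1][1] + B[1][1] = 0 + 2 = 2) = 2 (attained at k = 1)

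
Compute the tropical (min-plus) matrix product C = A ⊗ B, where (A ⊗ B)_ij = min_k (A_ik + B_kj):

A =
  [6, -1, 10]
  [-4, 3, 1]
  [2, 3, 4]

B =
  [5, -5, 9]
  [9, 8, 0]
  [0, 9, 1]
A ⊗ B =
  [8, 1, -1]
  [1, -9, 2]
  [4, -3, 3]

Apply the min-plus product entry-by-entry:
  C[0][0] = min over k of (A[0][0] + B[0][0] = 6 + 5 = 11, A[0][1] + B[1][0] = -1 + 9 = 8, A[0][2] + B[2][0] = 10 + 0 = 10) = 8 (attained at k = 1)
  C[0][1] = min over k of (A[0][0] + B[0][1] = 6 + -5 = 1, A[0][1] + B[1][1] = -1 + 8 = 7, A[0][2] + B[2][1] = 10 + 9 = 19) = 1 (attained at k = 0)
  C[0][2] = min over k of (A[0][0] + B[0][2] = 6 + 9 = 15, A[0][1] + B[1][2] = -1 + 0 = -1, A[0][2] + B[2][2] = 10 + 1 = 11) = -1 (attained at k = 1)
  C[1][0] = min over k of (A[1][0] + B[0][0] = -4 + 5 = 1, A[1][1] + B[1][0] = 3 + 9 = 12, A[1][2] + B[2][0] = 1 + 0 = 1) = 1 (attained at k = 0)
  C[1][1] = min over k of (A[1][0] + B[0][1] = -4 + -5 = -9, A[1][1] + B[1][1] = 3 + 8 = 11, A[1][2] + B[2][1] = 1 + 9 = 10) = -9 (attained at k = 0)
  C[1][2] = min over k of (A[1][0] + B[0][2] = -4 + 9 = 5, A[1][1] + B[1][2] = 3 + 0 = 3, A[1][2] + B[2][2] = 1 + 1 = 2) = 2 (attained at k = 2)
  C[2][0] = min over k of (A[2][0] + B[0][0] = 2 + 5 = 7, A[2][1] + B[1][0] = 3 + 9 = 12, A[2][2] + B[2][0] = 4 + 0 = 4) = 4 (attained at k = 2)
  C[2][1] = min over k of (A[2][0] + B[0][1] = 2 + -5 = -3, A[2][1] + B[1][1] = 3 + 8 = 11, A[2][2] + B[2][1] = 4 + 9 = 13) = -3 (attained at k = 0)
  C[2][2] = min over k of (A[2][0] + B[0][2] = 2 + 9 = 11, A[2][1] + B[1][2] = 3 + 0 = 3, A[2][2] + B[2][2] = 4 + 1 = 5) = 3 (attained at k = 1)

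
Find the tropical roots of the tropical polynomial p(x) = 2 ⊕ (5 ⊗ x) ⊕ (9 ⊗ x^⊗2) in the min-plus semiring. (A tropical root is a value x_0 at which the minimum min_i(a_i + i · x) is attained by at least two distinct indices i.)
Roots: {-4, -3}

Each tropical root is a break point of the lower envelope of the lines y = a_i + i · x (there are 3 lines, with slopes 0, 1, ..., 2). Only the lines that attain the minimum somewhere contribute to roots; other lines are dominated. Here the surviving (envelope) indices are i = 2, i = 1, i = 0.
Intersections between consecutive envelope lines give the roots: for adjacent envelope indices i < j the intersection is x = (a_i − a_j) / (j − i). Reading off the sorted break points: {-4, -3}.
Verification: at each break x_0, at least two indices attain the minimum of min_i(a_i + i · x_0).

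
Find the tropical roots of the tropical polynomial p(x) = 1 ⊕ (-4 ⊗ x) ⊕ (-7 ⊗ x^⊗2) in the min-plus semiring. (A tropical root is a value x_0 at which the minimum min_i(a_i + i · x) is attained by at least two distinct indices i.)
Roots: {3, 5}

Each tropical root is a break point of the lower envelope of the lines y = a_i + i · x (there are 3 lines, with slopes 0, 1, ..., 2). Only the lines that attain the minimum somewhere contribute to roots; other lines are dominated. Here the surviving (envelope) indices are i = 2, i = 1, i = 0.
Intersections between consecutive envelope lines give the roots: for adjacent envelope indices i < j the intersection is x = (a_i − a_j) / (j − i). Reading off the sorted break points: {3, 5}.
Verification: at each break x_0, at least two indices attain the minimum of min_i(a_i + i · x_0).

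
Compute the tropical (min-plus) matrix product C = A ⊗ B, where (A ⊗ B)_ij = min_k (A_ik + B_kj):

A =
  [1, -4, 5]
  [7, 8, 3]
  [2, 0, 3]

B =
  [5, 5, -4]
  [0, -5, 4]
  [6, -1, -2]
A ⊗ B =
  [-4, -9, -3]
  [8, 2, 1]
  [0, -5, -2]

Apply the min-plus product entry-by-entry:
  C[0][0] = min over k of (A[0][0] + B[0][0] = 1 + 5 = 6, A[0][1] + B[1][0] = -4 + 0 = -4, A[0][2] + B[2][0] = 5 + 6 = 11) = -4 (attained at k = 1)
  C[0][1] = min over k of (A[0][0] + B[0][1] = 1 + 5 = 6, A[0][1] + B[1][1] = -4 + -5 = -9, A[0][2] + B[2][1] = 5 + -1 = 4) = -9 (attained at k = 1)
  C[0][2] = min over k of (A[0][0] + B[0][2] = 1 + -4 = -3, A[0][1] + B[1][2] = -4 + 4 = 0, A[0][2] + B[2][2] = 5 + -2 = 3) = -3 (attained at k = 0)
  C[1][0] = min over k of (A[1][0] + B[0][0] = 7 + 5 = 12, A[1][1] + B[1][0] = 8 + 0 = 8, A[1][2] + B[2][0] = 3 + 6 = 9) = 8 (attained at k = 1)
  C[1][1] = min over k of (A[1][0] + B[0][1] = 7 + 5 = 12, A[1][1] + B[1][1] = 8 + -5 = 3, A[1][2] + B[2][1] = 3 + -1 = 2) = 2 (attained at k = 2)
  C[1][2] = min over k of (A[1][0] + B[0][2] = 7 + -4 = 3, A[1][1] + B[1][2] = 8 + 4 = 12, A[1][2] + B[2][2] = 3 + -2 = 1) = 1 (attained at k = 2)
  C[2][0] = min over k of (A[2][0] + B[0][0] = 2 + 5 = 7, A[2][1] + B[1][0] = 0 + 0 = 0, A[2][2] + B[2][0] = 3 + 6 = 9) = 0 (attained at k = 1)
  C[2][1] = min over k of (A[2][0] + B[0][1] = 2 + 5 = 7, A[2][1] + B[1][1] = 0 + -5 = -5, A[2][2] + B[2][1] = 3 + -1 = 2) = -5 (attained at k = 1)
  C[2][2] = min over k of (A[2][0] + B[0][2] = 2 + -4 = -2, A[2][1] + B[1][2] = 0 + 4 = 4, A[2][2] + B[2][2] = 3 + -2 = 1) = -2 (attained at k = 0)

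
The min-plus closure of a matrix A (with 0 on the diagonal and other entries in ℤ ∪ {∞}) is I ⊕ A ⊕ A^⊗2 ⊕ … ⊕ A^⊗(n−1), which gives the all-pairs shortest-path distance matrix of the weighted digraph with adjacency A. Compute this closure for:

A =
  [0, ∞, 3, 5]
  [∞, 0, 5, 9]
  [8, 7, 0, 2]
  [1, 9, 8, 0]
Closure =
  [0, 10, 3, 5]
  [8, 0, 5, 7]
  [3, 7, 0, 2]
  [1, 9, 4, 0]

This is the Floyd-Warshall all-pairs shortest-path computation. For each intermediate vertex k = 0, 1, …, 3, update dist[i][j] ← min(dist[i][j], dist[i][k] + dist[k][j]). The final matrix gives, for each (i, j), the minimum total weight of any directed path from i to j (possibly empty when i = j).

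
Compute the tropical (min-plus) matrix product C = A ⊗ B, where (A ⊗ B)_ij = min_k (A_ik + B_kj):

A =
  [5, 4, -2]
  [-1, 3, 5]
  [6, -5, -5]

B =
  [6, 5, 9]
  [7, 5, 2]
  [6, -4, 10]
A ⊗ B =
  [4, -6, 6]
  [5, 1, 5]
  [1, -9, -3]

Apply the min-plus product entry-by-entry:
  C[0][0] = min over k of (A[0][0] + B[0][0] = 5 + 6 = 11, A[0][1] + B[1][0] = 4 + 7 = 11, A[0][2] + B[2][0] = -2 + 6 = 4) = 4 (attained at k = 2)
  C[0][1] = min over k of (A[0][0] + B[0][1] = 5 + 5 = 10, A[0][1] + B[1][1] = 4 + 5 = 9, A[0][2] + B[2][1] = -2 + -4 = -6) = -6 (attained at k = 2)
  C[0][2] = min over k of (A[0][0] + B[0][2] = 5 + 9 = 14, A[0][1] + B[1][2] = 4 + 2 = 6, A[0][2] + B[2][2] = -2 + 10 = 8) = 6 (attained at k = 1)
  C[1][0] = min over k of (A[1][0] + B[0][0] = -1 + 6 = 5, A[1][1] + B[1][0] = 3 + 7 = 10, A[1][2] + B[2][0] = 5 + 6 = 11) = 5 (attained at k = 0)
  C[1][1] = min over k of (A[1][0] + B[0][1] = -1 + 5 = 4, A[1][1] + B[1][1] = 3 + 5 = 8, A[1][2] + B[2][1] = 5 + -4 = 1) = 1 (attained at k = 2)
  C[1][2] = min over k of (A[1][0] + B[0][2] = -1 + 9 = 8, A[1][1] + B[1][2] = 3 + 2 = 5, A[1][2] + B[2][2] = 5 + 10 = 15) = 5 (attained at k = 1)
  C[2][0] = min over k of (A[2][0] + B[0][0] = 6 + 6 = 12, A[2][1] + B[1][0] = -5 + 7 = 2, A[2][2] + B[2][0] = -5 + 6 = 1) = 1 (attained at k = 2)
  C[2][1] = min over k of (A[2][0] + B[0][1] = 6 + 5 = 11, A[2][1] + B[1][1] = -5 + 5 = 0, A[2][2] + B[2][1] = -5 + -4 = -9) = -9 (attained at k = 2)
  C[2][2] = min over k of (A[2][0] + B[0][2] = 6 + 9 = 15, A[2][1] + B[1][2] = -5 + 2 = -3, A[2][2] + B[2][2] = -5 + 10 = 5) = -3 (attained at k = 1)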